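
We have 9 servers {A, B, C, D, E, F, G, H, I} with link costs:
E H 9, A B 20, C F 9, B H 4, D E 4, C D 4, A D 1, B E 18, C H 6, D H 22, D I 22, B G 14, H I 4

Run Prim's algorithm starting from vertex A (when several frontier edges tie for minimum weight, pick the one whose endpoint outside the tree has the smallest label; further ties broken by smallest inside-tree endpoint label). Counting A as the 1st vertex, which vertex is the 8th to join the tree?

F

Prim's algorithm from A:
Step 1: frontier [A D 1, A B 20] → take A D (1); add D.
Step 2: frontier [A B 20, C D 4, D E 4, D H 22, D I 22] → take C D (4); add C.
Step 3: frontier [A B 20, C H 6, C F 9, D E 4, D H 22, D I 22] → take D E (4); add E.
Step 4: frontier [A B 20, C H 6, C F 9, D H 22, D I 22, E H 9, B E 18] → take C H (6); add H.
Step 5: frontier [A B 20, C F 9, D I 22, B E 18, B H 4, H I 4] → take B H (4); add B.
Step 6: frontier [B G 14, C F 9, D I 22, H I 4] → take H I (4); add I.
Step 7: frontier [B G 14, C F 9] → take C F (9); add F.
Step 8: frontier [B G 14] → take B G (14); add G.
Vertex order: A, D, C, E, H, B, I, F, G. The 8th vertex is F.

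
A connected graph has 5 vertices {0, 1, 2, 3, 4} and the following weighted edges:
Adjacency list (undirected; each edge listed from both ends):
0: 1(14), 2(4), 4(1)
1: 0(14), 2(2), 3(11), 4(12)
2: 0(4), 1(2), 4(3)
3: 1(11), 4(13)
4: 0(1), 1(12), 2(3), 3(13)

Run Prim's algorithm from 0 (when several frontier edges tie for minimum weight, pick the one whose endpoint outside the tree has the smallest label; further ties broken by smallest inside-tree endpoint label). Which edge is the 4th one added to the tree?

Prim's algorithm from 0:
Step 1: cheapest edge leaving the tree is 0-4 (1); add 4.
Step 2: cheapest edge leaving the tree is 2-4 (3); add 2.
Step 3: cheapest edge leaving the tree is 1-2 (2); add 1.
Step 4: cheapest edge leaving the tree is 1-3 (11); add 3.
The 4th edge added is 1-3.

1-3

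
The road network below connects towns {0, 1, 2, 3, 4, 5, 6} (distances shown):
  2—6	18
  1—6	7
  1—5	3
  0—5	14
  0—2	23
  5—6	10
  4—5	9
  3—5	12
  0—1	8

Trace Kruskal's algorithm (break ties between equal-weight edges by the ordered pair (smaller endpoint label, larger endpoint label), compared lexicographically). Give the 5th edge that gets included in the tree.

Kruskal's algorithm — process edges by increasing weight (ties by edge label):
1—5 (3): add — endpoints in different components.
1—6 (7): add — endpoints in different components.
0—1 (8): add — endpoints in different components.
4—5 (9): add — endpoints in different components.
5—6 (10): skip — 5 and 6 already connected.
3—5 (12): add — endpoints in different components.
0—5 (14): skip — 0 and 5 already connected.
2—6 (18): add — endpoints in different components.
The 5th edge added is 3—5.

3-5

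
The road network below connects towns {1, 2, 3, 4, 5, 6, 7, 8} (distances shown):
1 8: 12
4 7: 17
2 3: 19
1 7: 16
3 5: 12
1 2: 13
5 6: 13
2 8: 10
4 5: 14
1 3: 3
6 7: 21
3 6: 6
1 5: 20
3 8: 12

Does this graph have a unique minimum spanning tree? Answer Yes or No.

No

Kruskal: consider edges lightest-first.
1 3 (3): add — endpoints in different components.
3 6 (6): add — endpoints in different components.
2 8 (10): add — endpoints in different components.
1 8 (12): add — endpoints in different components.
3 5 (12): add — endpoints in different components.
3 8 (12): skip — 3 and 8 already connected.
1 2 (13): skip — 1 and 2 already connected.
5 6 (13): skip — 5 and 6 already connected.
4 5 (14): add — endpoints in different components.
1 7 (16): add — endpoints in different components.
Non-tree edge 3 8 has weight 12, equal to the heaviest edge on its tree cycle — swapping gives another MST of the same weight. Not unique.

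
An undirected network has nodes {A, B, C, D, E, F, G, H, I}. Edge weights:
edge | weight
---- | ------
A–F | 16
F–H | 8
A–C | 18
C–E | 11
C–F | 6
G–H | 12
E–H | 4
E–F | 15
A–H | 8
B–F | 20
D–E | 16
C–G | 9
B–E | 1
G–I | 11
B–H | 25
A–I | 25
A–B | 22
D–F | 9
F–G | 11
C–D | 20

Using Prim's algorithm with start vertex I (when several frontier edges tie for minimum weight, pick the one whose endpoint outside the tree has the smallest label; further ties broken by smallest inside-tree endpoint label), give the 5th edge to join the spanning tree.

Grow the tree from I using Prim:
Step 1: cheapest edge leaving the tree is G–I (11); add G.
Step 2: cheapest edge leaving the tree is C–G (9); add C.
Step 3: cheapest edge leaving the tree is C–F (6); add F.
Step 4: cheapest edge leaving the tree is F–H (8); add H.
Step 5: cheapest edge leaving the tree is E–H (4); add E.
Step 6: cheapest edge leaving the tree is B–E (1); add B.
Step 7: cheapest edge leaving the tree is A–H (8); add A.
Step 8: cheapest edge leaving the tree is D–F (9); add D.
The 5th edge added is E–H.

E-H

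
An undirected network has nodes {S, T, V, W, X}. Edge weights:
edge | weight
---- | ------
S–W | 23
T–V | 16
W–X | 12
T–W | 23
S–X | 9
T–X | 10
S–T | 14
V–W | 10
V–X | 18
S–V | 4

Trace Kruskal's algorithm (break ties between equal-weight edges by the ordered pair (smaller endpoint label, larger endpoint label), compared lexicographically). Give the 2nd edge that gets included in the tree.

Sort edges by weight, then run Kruskal:
S–V (4): add. Components now {W} {S,V} {T} {X}
S–X (9): add. Components now {W} {S,V,X} {T}
T–X (10): add. Components now {W} {S,T,V,X}
V–W (10): add. Components now {S,T,V,W,X}
The 2nd edge added is S–X.

S-X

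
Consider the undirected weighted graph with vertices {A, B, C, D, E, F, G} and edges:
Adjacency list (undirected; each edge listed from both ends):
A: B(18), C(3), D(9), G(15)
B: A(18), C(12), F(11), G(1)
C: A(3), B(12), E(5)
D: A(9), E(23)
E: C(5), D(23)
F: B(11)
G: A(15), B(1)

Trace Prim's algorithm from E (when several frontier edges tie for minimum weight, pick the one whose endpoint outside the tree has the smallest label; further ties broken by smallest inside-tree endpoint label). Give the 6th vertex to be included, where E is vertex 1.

Prim's algorithm from E:
Step 1: frontier [C E 5, D E 23] → take C E (5); add C.
Step 2: frontier [A C 3, B C 12, D E 23] → take A C (3); add A.
Step 3: frontier [A D 9, A G 15, A B 18, B C 12, D E 23] → take A D (9); add D.
Step 4: frontier [A G 15, A B 18, B C 12] → take B C (12); add B.
Step 5: frontier [A G 15, B G 1, B F 11] → take B G (1); add G.
Step 6: frontier [B F 11] → take B F (11); add F.
Vertex order: E, C, A, D, B, G, F. The 6th vertex is G.

G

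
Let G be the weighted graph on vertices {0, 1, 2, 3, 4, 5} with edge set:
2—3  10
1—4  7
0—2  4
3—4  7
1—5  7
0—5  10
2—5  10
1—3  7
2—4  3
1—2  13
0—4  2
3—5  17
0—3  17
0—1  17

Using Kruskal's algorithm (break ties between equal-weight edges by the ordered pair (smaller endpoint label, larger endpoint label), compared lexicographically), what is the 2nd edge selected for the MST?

2-4

Sort edges by weight, then run Kruskal:
0—4 (2): add — endpoints in different components.
2—4 (3): add — endpoints in different components.
0—2 (4): skip — 0 and 2 already connected.
1—3 (7): add — endpoints in different components.
1—4 (7): add — endpoints in different components.
1—5 (7): add — endpoints in different components.
The 2nd edge added is 2—4.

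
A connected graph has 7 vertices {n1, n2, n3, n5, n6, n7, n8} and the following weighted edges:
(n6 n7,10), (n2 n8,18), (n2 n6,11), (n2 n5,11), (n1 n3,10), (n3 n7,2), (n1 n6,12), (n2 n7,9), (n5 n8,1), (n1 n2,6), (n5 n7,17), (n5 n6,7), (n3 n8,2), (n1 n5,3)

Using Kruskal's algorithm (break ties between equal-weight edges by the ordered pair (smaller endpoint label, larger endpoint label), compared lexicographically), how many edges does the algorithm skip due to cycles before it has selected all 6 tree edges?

Kruskal's algorithm — process edges by increasing weight (ties by edge label):
n5 n8 (1): add. Components now {n2} {n3} {n5,n8} {n6} {n7} {n1}
n3 n7 (2): add. Components now {n2} {n3,n7} {n5,n8} {n6} {n1}
n3 n8 (2): add. Components now {n2} {n3,n5,n7,n8} {n6} {n1}
n1 n5 (3): add. Components now {n2} {n1,n3,n5,n7,n8} {n6}
n1 n2 (6): add. Components now {n1,n2,n3,n5,n7,n8} {n6}
n5 n6 (7): add. Components now {n1,n2,n3,n5,n6,n7,n8}
Edges rejected before the tree was complete: 0.

0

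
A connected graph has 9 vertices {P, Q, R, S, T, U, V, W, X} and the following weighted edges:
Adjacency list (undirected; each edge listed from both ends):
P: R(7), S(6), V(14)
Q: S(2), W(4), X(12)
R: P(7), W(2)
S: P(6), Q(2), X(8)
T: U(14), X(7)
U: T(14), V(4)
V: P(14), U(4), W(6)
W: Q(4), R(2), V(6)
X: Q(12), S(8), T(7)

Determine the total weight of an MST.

Prim, starting at Q.
Step 1: cheapest edge leaving the tree is Q–S (2); add S.
Step 2: cheapest edge leaving the tree is Q–W (4); add W.
Step 3: cheapest edge leaving the tree is R–W (2); add R.
Step 4: cheapest edge leaving the tree is P–S (6); add P.
Step 5: cheapest edge leaving the tree is V–W (6); add V.
Step 6: cheapest edge leaving the tree is U–V (4); add U.
Step 7: cheapest edge leaving the tree is S–X (8); add X.
Step 8: cheapest edge leaving the tree is T–X (7); add T.
MST edges: Q–S, Q–W, R–W, P–S, V–W, U–V, S–X, T–X; total weight 2+4+2+6+6+4+8+7 = 39.

39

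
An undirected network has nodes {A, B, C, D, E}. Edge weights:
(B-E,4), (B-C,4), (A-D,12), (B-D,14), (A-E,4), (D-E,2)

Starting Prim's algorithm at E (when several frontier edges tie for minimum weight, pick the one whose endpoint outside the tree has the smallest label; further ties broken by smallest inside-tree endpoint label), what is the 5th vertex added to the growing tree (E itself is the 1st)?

Prim's algorithm from E:
Step 1: frontier [D-E 2, A-E 4, B-E 4] → take D-E (2); add D.
Step 2: frontier [A-D 12, B-D 14, A-E 4, B-E 4] → take A-E (4); add A.
Step 3: frontier [B-D 14, B-E 4] → take B-E (4); add B.
Step 4: frontier [B-C 4] → take B-C (4); add C.
Vertex order: E, D, A, B, C. The 5th vertex is C.

C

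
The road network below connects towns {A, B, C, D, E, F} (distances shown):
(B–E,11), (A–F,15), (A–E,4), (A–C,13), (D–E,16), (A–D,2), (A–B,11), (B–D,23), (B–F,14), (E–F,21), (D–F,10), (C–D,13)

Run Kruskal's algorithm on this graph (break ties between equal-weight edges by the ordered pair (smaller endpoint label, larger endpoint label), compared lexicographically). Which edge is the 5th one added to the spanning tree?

A-C

Kruskal's algorithm — process edges by increasing weight (ties by edge label):
A–D (2): add — endpoints in different components.
A–E (4): add — endpoints in different components.
D–F (10): add — endpoints in different components.
A–B (11): add — endpoints in different components.
B–E (11): skip — B and E already connected.
A–C (13): add — endpoints in different components.
The 5th edge added is A–C.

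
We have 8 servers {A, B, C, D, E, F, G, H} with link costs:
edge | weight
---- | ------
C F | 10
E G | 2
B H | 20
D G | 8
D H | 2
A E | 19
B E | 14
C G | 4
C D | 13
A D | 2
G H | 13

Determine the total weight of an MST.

42

Prim, starting at E.
Step 1: cheapest edge leaving the tree is E G (2); add G.
Step 2: cheapest edge leaving the tree is C G (4); add C.
Step 3: cheapest edge leaving the tree is D G (8); add D.
Step 4: cheapest edge leaving the tree is A D (2); add A.
Step 5: cheapest edge leaving the tree is D H (2); add H.
Step 6: cheapest edge leaving the tree is C F (10); add F.
Step 7: cheapest edge leaving the tree is B E (14); add B.
MST edges: E G, C G, D G, A D, D H, C F, B E; total weight 2+4+8+2+2+10+14 = 42.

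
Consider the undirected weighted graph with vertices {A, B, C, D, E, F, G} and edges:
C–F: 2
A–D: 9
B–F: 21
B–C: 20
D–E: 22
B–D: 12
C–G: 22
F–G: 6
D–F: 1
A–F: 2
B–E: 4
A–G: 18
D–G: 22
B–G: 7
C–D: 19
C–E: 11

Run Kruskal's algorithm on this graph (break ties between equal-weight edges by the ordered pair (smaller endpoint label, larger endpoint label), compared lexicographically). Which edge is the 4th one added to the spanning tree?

B-E

Kruskal's algorithm — process edges by increasing weight (ties by edge label):
D–F (1): add — endpoints in different components.
A–F (2): add — endpoints in different components.
C–F (2): add — endpoints in different components.
B–E (4): add — endpoints in different components.
F–G (6): add — endpoints in different components.
B–G (7): add — endpoints in different components.
The 4th edge added is B–E.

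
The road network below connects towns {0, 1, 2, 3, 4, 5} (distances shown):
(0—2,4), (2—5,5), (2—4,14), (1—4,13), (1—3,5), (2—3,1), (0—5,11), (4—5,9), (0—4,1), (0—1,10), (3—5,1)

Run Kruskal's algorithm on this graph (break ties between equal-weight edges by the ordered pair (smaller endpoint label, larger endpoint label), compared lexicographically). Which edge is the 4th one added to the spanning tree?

0-2

Sort edges by weight, then run Kruskal:
0—4 (1): add. Components now {0,4} {1} {2} {3} {5}
2—3 (1): add. Components now {0,4} {1} {2,3} {5}
3—5 (1): add. Components now {0,4} {1} {2,3,5}
0—2 (4): add. Components now {0,2,3,4,5} {1}
1—3 (5): add. Components now {0,1,2,3,4,5}
The 4th edge added is 0—2.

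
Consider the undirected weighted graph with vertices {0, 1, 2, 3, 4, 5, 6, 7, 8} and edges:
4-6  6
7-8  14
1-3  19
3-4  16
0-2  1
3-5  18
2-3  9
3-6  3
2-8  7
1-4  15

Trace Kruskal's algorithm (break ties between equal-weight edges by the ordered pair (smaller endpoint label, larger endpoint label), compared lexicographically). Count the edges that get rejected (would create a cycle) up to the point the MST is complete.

Kruskal's algorithm — process edges by increasing weight (ties by edge label):
0-2 (1): add — endpoints in different components.
3-6 (3): add — endpoints in different components.
4-6 (6): add — endpoints in different components.
2-8 (7): add — endpoints in different components.
2-3 (9): add — endpoints in different components.
7-8 (14): add — endpoints in different components.
1-4 (15): add — endpoints in different components.
3-4 (16): skip — 3 and 4 already connected.
3-5 (18): add — endpoints in different components.
Edges rejected before the tree was complete: 1.

1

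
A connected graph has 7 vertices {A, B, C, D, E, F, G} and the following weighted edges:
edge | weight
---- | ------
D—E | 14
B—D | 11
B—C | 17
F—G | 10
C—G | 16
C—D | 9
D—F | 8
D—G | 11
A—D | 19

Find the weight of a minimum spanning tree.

Kruskal's algorithm — process edges by increasing weight (ties by edge label):
D—F (8): add — endpoints in different components.
C—D (9): add — endpoints in different components.
F—G (10): add — endpoints in different components.
B—D (11): add — endpoints in different components.
D—G (11): skip — D and G already connected.
D—E (14): add — endpoints in different components.
C—G (16): skip — C and G already connected.
B—C (17): skip — B and C already connected.
A—D (19): add — endpoints in different components.
MST edges: D—F, C—D, F—G, B—D, D—E, A—D; total weight 8+9+10+11+14+19 = 71.

71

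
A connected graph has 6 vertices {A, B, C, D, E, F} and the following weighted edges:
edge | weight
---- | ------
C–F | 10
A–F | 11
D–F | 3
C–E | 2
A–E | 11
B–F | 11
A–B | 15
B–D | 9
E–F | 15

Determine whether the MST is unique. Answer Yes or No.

Kruskal: consider edges lightest-first.
C–E (2): add. Components now {A} {B} {C,E} {D} {F}
D–F (3): add. Components now {A} {B} {C,E} {D,F}
B–D (9): add. Components now {A} {B,D,F} {C,E}
C–F (10): add. Components now {A} {B,C,D,E,F}
A–E (11): add. Components now {A,B,C,D,E,F}
Non-tree edge A–F has weight 11, equal to the heaviest edge on its tree cycle — swapping gives another MST of the same weight. Not unique.

No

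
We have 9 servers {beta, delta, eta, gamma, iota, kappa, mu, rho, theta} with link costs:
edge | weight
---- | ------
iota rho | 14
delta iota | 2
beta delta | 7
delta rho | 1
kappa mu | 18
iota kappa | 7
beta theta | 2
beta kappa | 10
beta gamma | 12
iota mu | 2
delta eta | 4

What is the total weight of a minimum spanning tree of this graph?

Kruskal: consider edges lightest-first.
delta rho (1): add — endpoints in different components.
beta theta (2): add — endpoints in different components.
delta iota (2): add — endpoints in different components.
iota mu (2): add — endpoints in different components.
delta eta (4): add — endpoints in different components.
beta delta (7): add — endpoints in different components.
iota kappa (7): add — endpoints in different components.
beta kappa (10): skip — beta and kappa already connected.
beta gamma (12): add — endpoints in different components.
MST edges: delta rho, beta theta, delta iota, iota mu, delta eta, beta delta, iota kappa, beta gamma; total weight 1+2+2+2+4+7+7+12 = 37.

37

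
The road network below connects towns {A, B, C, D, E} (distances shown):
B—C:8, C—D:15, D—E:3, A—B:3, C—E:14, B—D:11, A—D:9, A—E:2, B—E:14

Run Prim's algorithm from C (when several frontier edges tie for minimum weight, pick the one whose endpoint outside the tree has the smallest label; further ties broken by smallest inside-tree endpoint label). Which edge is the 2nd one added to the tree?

A-B

Prim, starting at C.
Step 1: frontier [B—C 8, C—E 14, C—D 15] → take B—C (8); add B.
Step 2: frontier [A—B 3, B—D 11, B—E 14, C—E 14, C—D 15] → take A—B (3); add A.
Step 3: frontier [A—E 2, A—D 9, B—D 11, B—E 14, C—E 14, C—D 15] → take A—E (2); add E.
Step 4: frontier [A—D 9, B—D 11, C—D 15, D—E 3] → take D—E (3); add D.
The 2nd edge added is A—B.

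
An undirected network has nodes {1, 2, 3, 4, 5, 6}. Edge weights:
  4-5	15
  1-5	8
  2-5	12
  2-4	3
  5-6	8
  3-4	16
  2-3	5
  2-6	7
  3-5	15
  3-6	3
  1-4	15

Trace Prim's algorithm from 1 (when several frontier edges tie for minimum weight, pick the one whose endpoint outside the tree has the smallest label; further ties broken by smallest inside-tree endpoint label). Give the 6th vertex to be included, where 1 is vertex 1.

4

Prim, starting at 1.
Step 1: frontier [1-5 8, 1-4 15] → take 1-5 (8); add 5.
Step 2: frontier [1-4 15, 5-6 8, 2-5 12, 3-5 15, 4-5 15] → take 5-6 (8); add 6.
Step 3: frontier [1-4 15, 2-5 12, 3-5 15, 4-5 15, 3-6 3, 2-6 7] → take 3-6 (3); add 3.
Step 4: frontier [1-4 15, 2-3 5, 3-4 16, 2-5 12, 4-5 15, 2-6 7] → take 2-3 (5); add 2.
Step 5: frontier [1-4 15, 2-4 3, 3-4 16, 4-5 15] → take 2-4 (3); add 4.
Vertex order: 1, 5, 6, 3, 2, 4. The 6th vertex is 4.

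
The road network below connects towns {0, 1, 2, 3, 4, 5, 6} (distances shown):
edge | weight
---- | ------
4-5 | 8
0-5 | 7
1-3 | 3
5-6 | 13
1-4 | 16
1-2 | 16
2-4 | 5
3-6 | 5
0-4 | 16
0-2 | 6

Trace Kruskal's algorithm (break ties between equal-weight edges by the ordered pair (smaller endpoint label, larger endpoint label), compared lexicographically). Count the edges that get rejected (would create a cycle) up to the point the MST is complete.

1

Sort edges by weight, then run Kruskal:
1-3 (3): add — endpoints in different components.
2-4 (5): add — endpoints in different components.
3-6 (5): add — endpoints in different components.
0-2 (6): add — endpoints in different components.
0-5 (7): add — endpoints in different components.
4-5 (8): skip — 4 and 5 already connected.
5-6 (13): add — endpoints in different components.
Edges rejected before the tree was complete: 1.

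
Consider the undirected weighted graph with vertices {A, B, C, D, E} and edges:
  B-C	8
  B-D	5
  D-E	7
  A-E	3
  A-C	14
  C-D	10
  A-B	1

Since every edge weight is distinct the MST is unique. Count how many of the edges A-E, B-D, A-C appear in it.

Sort edges by weight, then run Kruskal:
A-B (1): add. Components now {A,B} {C} {D} {E}
A-E (3): add. Components now {A,B,E} {C} {D}
B-D (5): add. Components now {A,B,D,E} {C}
D-E (7): skip — D and E already connected.
B-C (8): add. Components now {A,B,C,D,E}
MST edge set: {A-B, A-E, B-D, B-C}.
Of the listed edges, {A-E, B-D} are in the MST → 2.

2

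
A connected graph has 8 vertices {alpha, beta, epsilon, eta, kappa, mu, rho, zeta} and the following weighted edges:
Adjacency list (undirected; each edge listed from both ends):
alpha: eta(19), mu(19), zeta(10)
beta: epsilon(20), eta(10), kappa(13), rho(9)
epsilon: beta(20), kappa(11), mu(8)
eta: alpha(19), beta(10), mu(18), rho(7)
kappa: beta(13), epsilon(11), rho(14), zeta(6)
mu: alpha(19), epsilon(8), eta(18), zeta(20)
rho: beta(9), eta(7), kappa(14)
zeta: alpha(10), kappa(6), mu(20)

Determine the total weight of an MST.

64

Prim, starting at eta.
Step 1: cheapest edge leaving the tree is eta–rho (7); add rho.
Step 2: cheapest edge leaving the tree is beta–rho (9); add beta.
Step 3: cheapest edge leaving the tree is beta–kappa (13); add kappa.
Step 4: cheapest edge leaving the tree is kappa–zeta (6); add zeta.
Step 5: cheapest edge leaving the tree is alpha–zeta (10); add alpha.
Step 6: cheapest edge leaving the tree is epsilon–kappa (11); add epsilon.
Step 7: cheapest edge leaving the tree is epsilon–mu (8); add mu.
MST edges: eta–rho, beta–rho, beta–kappa, kappa–zeta, alpha–zeta, epsilon–kappa, epsilon–mu; total weight 7+9+13+6+10+11+8 = 64.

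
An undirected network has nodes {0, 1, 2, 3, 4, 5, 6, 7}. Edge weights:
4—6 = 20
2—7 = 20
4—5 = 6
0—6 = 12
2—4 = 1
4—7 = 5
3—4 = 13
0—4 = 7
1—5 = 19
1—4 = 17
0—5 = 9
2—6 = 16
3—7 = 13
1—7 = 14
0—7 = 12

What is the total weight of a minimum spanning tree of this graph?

58

Sort edges by weight, then run Kruskal:
2—4 (1): add — endpoints in different components.
4—7 (5): add — endpoints in different components.
4—5 (6): add — endpoints in different components.
0—4 (7): add — endpoints in different components.
0—5 (9): skip — 0 and 5 already connected.
0—6 (12): add — endpoints in different components.
0—7 (12): skip — 0 and 7 already connected.
3—4 (13): add — endpoints in different components.
3—7 (13): skip — 3 and 7 already connected.
1—7 (14): add — endpoints in different components.
MST edges: 2—4, 4—7, 4—5, 0—4, 0—6, 3—4, 1—7; total weight 1+5+6+7+12+13+14 = 58.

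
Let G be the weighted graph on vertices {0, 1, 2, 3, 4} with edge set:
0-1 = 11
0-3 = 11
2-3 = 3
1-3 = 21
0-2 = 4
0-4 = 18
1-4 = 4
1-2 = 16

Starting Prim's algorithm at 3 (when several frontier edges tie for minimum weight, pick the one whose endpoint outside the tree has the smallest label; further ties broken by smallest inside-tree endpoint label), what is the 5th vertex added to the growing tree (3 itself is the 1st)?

Prim's algorithm from 3:
Step 1: frontier [2-3 3, 0-3 11, 1-3 21] → take 2-3 (3); add 2.
Step 2: frontier [0-2 4, 1-2 16, 0-3 11, 1-3 21] → take 0-2 (4); add 0.
Step 3: frontier [0-1 11, 0-4 18, 1-2 16, 1-3 21] → take 0-1 (11); add 1.
Step 4: frontier [0-4 18, 1-4 4] → take 1-4 (4); add 4.
Vertex order: 3, 2, 0, 1, 4. The 5th vertex is 4.

4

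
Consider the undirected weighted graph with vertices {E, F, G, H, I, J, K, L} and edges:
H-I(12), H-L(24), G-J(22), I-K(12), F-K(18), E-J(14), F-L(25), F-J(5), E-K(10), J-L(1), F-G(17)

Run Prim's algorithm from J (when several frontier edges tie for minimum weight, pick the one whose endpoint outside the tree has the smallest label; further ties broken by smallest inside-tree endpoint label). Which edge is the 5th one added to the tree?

I-K

Prim, starting at J.
Step 1: cheapest edge leaving the tree is J-L (1); add L.
Step 2: cheapest edge leaving the tree is F-J (5); add F.
Step 3: cheapest edge leaving the tree is E-J (14); add E.
Step 4: cheapest edge leaving the tree is E-K (10); add K.
Step 5: cheapest edge leaving the tree is I-K (12); add I.
Step 6: cheapest edge leaving the tree is H-I (12); add H.
Step 7: cheapest edge leaving the tree is F-G (17); add G.
The 5th edge added is I-K.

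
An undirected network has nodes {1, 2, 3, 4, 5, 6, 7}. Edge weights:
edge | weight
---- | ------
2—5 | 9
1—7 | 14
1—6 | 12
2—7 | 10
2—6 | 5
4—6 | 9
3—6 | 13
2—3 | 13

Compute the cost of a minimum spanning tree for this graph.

Kruskal's algorithm — process edges by increasing weight (ties by edge label):
2—6 (5): add — endpoints in different components.
2—5 (9): add — endpoints in different components.
4—6 (9): add — endpoints in different components.
2—7 (10): add — endpoints in different components.
1—6 (12): add — endpoints in different components.
2—3 (13): add — endpoints in different components.
MST edges: 2—6, 2—5, 4—6, 2—7, 1—6, 2—3; total weight 5+9+9+10+12+13 = 58.

58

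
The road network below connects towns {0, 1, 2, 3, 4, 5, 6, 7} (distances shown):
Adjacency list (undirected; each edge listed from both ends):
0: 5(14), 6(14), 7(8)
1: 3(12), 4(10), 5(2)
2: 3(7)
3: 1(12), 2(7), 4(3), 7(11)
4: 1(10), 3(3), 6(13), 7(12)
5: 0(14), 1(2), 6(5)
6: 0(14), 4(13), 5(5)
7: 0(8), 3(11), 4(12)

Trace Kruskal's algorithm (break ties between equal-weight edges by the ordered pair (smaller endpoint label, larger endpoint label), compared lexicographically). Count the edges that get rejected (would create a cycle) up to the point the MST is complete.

Kruskal's algorithm — process edges by increasing weight (ties by edge label):
1—5 (2): add — endpoints in different components.
3—4 (3): add — endpoints in different components.
5—6 (5): add — endpoints in different components.
2—3 (7): add — endpoints in different components.
0—7 (8): add — endpoints in different components.
1—4 (10): add — endpoints in different components.
3—7 (11): add — endpoints in different components.
Edges rejected before the tree was complete: 0.

0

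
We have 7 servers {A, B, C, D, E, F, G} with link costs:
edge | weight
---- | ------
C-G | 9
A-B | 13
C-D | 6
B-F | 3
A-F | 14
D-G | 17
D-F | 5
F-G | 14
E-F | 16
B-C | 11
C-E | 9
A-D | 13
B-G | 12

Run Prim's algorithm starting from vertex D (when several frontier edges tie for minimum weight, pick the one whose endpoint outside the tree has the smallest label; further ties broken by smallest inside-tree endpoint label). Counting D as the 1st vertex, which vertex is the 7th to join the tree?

A

Grow the tree from D using Prim:
Step 1: cheapest edge leaving the tree is D-F (5); add F.
Step 2: cheapest edge leaving the tree is B-F (3); add B.
Step 3: cheapest edge leaving the tree is C-D (6); add C.
Step 4: cheapest edge leaving the tree is C-E (9); add E.
Step 5: cheapest edge leaving the tree is C-G (9); add G.
Step 6: cheapest edge leaving the tree is A-B (13); add A.
Vertex order: D, F, B, C, E, G, A. The 7th vertex is A.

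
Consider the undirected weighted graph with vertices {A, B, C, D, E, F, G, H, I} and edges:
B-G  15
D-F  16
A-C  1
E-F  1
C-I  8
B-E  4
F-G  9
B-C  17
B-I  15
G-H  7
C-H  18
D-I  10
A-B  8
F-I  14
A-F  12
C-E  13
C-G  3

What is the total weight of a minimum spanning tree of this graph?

Grow the tree from E using Prim:
Step 1: cheapest edge leaving the tree is E-F (1); add F.
Step 2: cheapest edge leaving the tree is B-E (4); add B.
Step 3: cheapest edge leaving the tree is A-B (8); add A.
Step 4: cheapest edge leaving the tree is A-C (1); add C.
Step 5: cheapest edge leaving the tree is C-G (3); add G.
Step 6: cheapest edge leaving the tree is G-H (7); add H.
Step 7: cheapest edge leaving the tree is C-I (8); add I.
Step 8: cheapest edge leaving the tree is D-I (10); add D.
MST edges: E-F, B-E, A-B, A-C, C-G, G-H, C-I, D-I; total weight 1+4+8+1+3+7+8+10 = 42.

42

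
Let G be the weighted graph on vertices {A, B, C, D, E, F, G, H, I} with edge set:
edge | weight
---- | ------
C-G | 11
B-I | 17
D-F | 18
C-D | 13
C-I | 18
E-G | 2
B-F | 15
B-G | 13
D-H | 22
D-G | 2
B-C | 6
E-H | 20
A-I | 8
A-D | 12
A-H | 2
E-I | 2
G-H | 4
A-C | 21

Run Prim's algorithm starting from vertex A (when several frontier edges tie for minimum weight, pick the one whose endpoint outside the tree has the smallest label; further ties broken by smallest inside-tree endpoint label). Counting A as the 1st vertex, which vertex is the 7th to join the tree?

C

Prim, starting at A.
Step 1: cheapest edge leaving the tree is A-H (2); add H.
Step 2: cheapest edge leaving the tree is G-H (4); add G.
Step 3: cheapest edge leaving the tree is D-G (2); add D.
Step 4: cheapest edge leaving the tree is E-G (2); add E.
Step 5: cheapest edge leaving the tree is E-I (2); add I.
Step 6: cheapest edge leaving the tree is C-G (11); add C.
Step 7: cheapest edge leaving the tree is B-C (6); add B.
Step 8: cheapest edge leaving the tree is B-F (15); add F.
Vertex order: A, H, G, D, E, I, C, B, F. The 7th vertex is C.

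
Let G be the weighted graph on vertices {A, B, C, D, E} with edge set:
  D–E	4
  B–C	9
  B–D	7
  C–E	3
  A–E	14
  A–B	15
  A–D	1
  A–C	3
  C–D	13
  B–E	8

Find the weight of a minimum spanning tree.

14

Grow the tree from A using Prim:
Step 1: cheapest edge leaving the tree is A–D (1); add D.
Step 2: cheapest edge leaving the tree is A–C (3); add C.
Step 3: cheapest edge leaving the tree is C–E (3); add E.
Step 4: cheapest edge leaving the tree is B–D (7); add B.
MST edges: A–D, A–C, C–E, B–D; total weight 1+3+3+7 = 14.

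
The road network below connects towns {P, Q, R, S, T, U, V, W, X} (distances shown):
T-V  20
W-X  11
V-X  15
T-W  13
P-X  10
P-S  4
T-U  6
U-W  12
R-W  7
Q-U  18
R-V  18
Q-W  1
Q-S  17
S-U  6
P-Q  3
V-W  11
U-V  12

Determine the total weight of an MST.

48

Kruskal: consider edges lightest-first.
Q-W (1): add — endpoints in different components.
P-Q (3): add — endpoints in different components.
P-S (4): add — endpoints in different components.
S-U (6): add — endpoints in different components.
T-U (6): add — endpoints in different components.
R-W (7): add — endpoints in different components.
P-X (10): add — endpoints in different components.
V-W (11): add — endpoints in different components.
MST edges: Q-W, P-Q, P-S, S-U, T-U, R-W, P-X, V-W; total weight 1+3+4+6+6+7+10+11 = 48.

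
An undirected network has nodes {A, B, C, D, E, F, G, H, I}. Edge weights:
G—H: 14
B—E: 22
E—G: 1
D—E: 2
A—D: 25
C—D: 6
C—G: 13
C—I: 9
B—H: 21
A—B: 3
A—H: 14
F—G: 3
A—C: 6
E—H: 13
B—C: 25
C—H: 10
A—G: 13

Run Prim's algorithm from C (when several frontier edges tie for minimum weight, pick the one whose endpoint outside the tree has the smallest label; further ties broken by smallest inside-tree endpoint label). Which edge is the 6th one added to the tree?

F-G

Grow the tree from C using Prim:
Step 1: cheapest edge leaving the tree is A—C (6); add A.
Step 2: cheapest edge leaving the tree is A—B (3); add B.
Step 3: cheapest edge leaving the tree is C—D (6); add D.
Step 4: cheapest edge leaving the tree is D—E (2); add E.
Step 5: cheapest edge leaving the tree is E—G (1); add G.
Step 6: cheapest edge leaving the tree is F—G (3); add F.
Step 7: cheapest edge leaving the tree is C—I (9); add I.
Step 8: cheapest edge leaving the tree is C—H (10); add H.
The 6th edge added is F—G.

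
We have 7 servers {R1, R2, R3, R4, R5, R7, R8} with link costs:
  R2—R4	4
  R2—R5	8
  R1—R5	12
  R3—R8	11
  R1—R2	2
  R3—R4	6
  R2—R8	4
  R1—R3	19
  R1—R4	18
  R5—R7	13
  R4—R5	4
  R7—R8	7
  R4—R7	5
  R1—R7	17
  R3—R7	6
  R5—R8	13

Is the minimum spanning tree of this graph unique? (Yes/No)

Kruskal's algorithm — process edges by increasing weight (ties by edge label):
R1—R2 (2): add — endpoints in different components.
R2—R4 (4): add — endpoints in different components.
R2—R8 (4): add — endpoints in different components.
R4—R5 (4): add — endpoints in different components.
R4—R7 (5): add — endpoints in different components.
R3—R4 (6): add — endpoints in different components.
Non-tree edge R3—R7 has weight 6, equal to the heaviest edge on its tree cycle — swapping gives another MST of the same weight. Not unique.

No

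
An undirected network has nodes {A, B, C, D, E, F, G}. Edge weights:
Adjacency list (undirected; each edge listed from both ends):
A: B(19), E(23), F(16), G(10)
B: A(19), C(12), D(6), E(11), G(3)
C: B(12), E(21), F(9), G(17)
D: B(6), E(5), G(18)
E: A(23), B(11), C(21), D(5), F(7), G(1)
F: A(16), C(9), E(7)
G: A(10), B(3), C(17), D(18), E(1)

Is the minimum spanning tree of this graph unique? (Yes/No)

Yes

Kruskal: consider edges lightest-first.
E–G (1): add — endpoints in different components.
B–G (3): add — endpoints in different components.
D–E (5): add — endpoints in different components.
B–D (6): skip — B and D already connected.
E–F (7): add — endpoints in different components.
C–F (9): add — endpoints in different components.
A–G (10): add — endpoints in different components.
Every non-tree edge has weight strictly greater than the heaviest edge on the tree path between its endpoints, so the MST is unique.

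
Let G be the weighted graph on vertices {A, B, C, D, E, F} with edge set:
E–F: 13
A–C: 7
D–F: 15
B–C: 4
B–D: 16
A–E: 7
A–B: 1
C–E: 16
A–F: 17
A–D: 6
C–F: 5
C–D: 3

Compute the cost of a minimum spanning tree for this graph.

20

Grow the tree from E using Prim:
Step 1: frontier [A–E 7, E–F 13, C–E 16] → take A–E (7); add A.
Step 2: frontier [A–B 1, A–D 6, A–C 7, A–F 17, E–F 13, C–E 16] → take A–B (1); add B.
Step 3: frontier [A–D 6, A–C 7, A–F 17, B–C 4, B–D 16, E–F 13, C–E 16] → take B–C (4); add C.
Step 4: frontier [A–D 6, A–F 17, B–D 16, C–D 3, C–F 5, E–F 13] → take C–D (3); add D.
Step 5: frontier [A–F 17, C–F 5, D–F 15, E–F 13] → take C–F (5); add F.
MST edges: A–E, A–B, B–C, C–D, C–F; total weight 7+1+4+3+5 = 20.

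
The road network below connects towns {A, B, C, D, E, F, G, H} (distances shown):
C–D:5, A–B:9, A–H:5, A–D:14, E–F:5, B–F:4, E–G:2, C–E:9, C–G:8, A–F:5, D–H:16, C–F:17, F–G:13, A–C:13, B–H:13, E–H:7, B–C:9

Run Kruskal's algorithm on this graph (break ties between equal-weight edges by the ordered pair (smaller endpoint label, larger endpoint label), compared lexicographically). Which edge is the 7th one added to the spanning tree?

Kruskal: consider edges lightest-first.
E–G (2): add — endpoints in different components.
B–F (4): add — endpoints in different components.
A–F (5): add — endpoints in different components.
A–H (5): add — endpoints in different components.
C–D (5): add — endpoints in different components.
E–F (5): add — endpoints in different components.
E–H (7): skip — E and H already connected.
C–G (8): add — endpoints in different components.
The 7th edge added is C–G.

C-G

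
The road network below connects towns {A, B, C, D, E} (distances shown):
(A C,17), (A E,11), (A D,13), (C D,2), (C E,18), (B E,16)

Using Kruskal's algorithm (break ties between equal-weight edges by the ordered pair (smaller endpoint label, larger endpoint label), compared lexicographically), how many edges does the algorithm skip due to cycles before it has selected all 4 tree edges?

0

Sort edges by weight, then run Kruskal:
C D (2): add — endpoints in different components.
A E (11): add — endpoints in different components.
A D (13): add — endpoints in different components.
B E (16): add — endpoints in different components.
Edges rejected before the tree was complete: 0.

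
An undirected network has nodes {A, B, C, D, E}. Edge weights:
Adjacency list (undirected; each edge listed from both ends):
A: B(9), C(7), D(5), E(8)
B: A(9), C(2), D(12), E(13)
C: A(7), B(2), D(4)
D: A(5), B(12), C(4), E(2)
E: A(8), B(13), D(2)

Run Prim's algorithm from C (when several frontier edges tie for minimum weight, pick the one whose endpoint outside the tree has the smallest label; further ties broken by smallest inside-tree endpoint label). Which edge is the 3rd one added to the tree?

Prim, starting at C.
Step 1: frontier [B C 2, C D 4, A C 7] → take B C (2); add B.
Step 2: frontier [A B 9, B D 12, B E 13, C D 4, A C 7] → take C D (4); add D.
Step 3: frontier [A B 9, B E 13, A C 7, D E 2, A D 5] → take D E (2); add E.
Step 4: frontier [A B 9, A C 7, A D 5, A E 8] → take A D (5); add A.
The 3rd edge added is D E.

D-E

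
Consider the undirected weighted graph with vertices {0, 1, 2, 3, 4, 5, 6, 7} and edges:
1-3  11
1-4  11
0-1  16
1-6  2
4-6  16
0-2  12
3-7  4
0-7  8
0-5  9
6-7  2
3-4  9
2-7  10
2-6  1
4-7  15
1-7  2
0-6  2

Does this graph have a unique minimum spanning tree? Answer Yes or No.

Sort edges by weight, then run Kruskal:
2-6 (1): add — endpoints in different components.
0-6 (2): add — endpoints in different components.
1-6 (2): add — endpoints in different components.
1-7 (2): add — endpoints in different components.
6-7 (2): skip — 6 and 7 already connected.
3-7 (4): add — endpoints in different components.
0-7 (8): skip — 0 and 7 already connected.
0-5 (9): add — endpoints in different components.
3-4 (9): add — endpoints in different components.
Non-tree edge 6-7 has weight 2, equal to the heaviest edge on its tree cycle — swapping gives another MST of the same weight. Not unique.

No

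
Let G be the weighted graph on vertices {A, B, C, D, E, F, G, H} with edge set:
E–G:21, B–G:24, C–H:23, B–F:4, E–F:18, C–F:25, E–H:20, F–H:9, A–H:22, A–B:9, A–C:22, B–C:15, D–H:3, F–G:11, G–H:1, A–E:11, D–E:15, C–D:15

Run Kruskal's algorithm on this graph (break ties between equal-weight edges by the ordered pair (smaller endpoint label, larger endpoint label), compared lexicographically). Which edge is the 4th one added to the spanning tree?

A-B

Kruskal: consider edges lightest-first.
G–H (1): add — endpoints in different components.
D–H (3): add — endpoints in different components.
B–F (4): add — endpoints in different components.
A–B (9): add — endpoints in different components.
F–H (9): add — endpoints in different components.
A–E (11): add — endpoints in different components.
F–G (11): skip — F and G already connected.
B–C (15): add — endpoints in different components.
The 4th edge added is A–B.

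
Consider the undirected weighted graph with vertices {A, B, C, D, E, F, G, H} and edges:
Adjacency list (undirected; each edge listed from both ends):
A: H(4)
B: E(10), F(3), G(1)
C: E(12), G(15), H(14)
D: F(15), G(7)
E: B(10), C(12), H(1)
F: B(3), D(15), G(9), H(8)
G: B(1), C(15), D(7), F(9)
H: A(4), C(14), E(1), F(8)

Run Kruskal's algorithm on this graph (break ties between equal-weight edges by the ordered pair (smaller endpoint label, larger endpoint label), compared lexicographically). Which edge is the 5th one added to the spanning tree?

Kruskal: consider edges lightest-first.
B-G (1): add — endpoints in different components.
E-H (1): add — endpoints in different components.
B-F (3): add — endpoints in different components.
A-H (4): add — endpoints in different components.
D-G (7): add — endpoints in different components.
F-H (8): add — endpoints in different components.
F-G (9): skip — F and G already connected.
B-E (10): skip — B and E already connected.
C-E (12): add — endpoints in different components.
The 5th edge added is D-G.

D-G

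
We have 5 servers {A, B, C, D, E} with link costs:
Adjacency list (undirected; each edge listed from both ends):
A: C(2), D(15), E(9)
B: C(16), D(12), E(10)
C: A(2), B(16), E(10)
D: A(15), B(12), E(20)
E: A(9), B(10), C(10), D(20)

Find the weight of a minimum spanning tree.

33

Prim's algorithm from C:
Step 1: frontier [A C 2, C E 10, B C 16] → take A C (2); add A.
Step 2: frontier [A E 9, A D 15, C E 10, B C 16] → take A E (9); add E.
Step 3: frontier [A D 15, B C 16, B E 10, D E 20] → take B E (10); add B.
Step 4: frontier [A D 15, B D 12, D E 20] → take B D (12); add D.
MST edges: A C, A E, B E, B D; total weight 2+9+10+12 = 33.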